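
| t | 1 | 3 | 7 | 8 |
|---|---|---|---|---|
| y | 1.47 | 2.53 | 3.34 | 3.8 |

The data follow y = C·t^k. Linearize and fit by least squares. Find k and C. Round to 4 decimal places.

Let Y = ln y. Fitting Y = k·ln t + ln C by least squares:
XᵀX = [[9.3176, 5.1240]; [5.1240, 4]], rhs = [6.1425, 3.8545]ᵀ  (here Σln t = 5.1240, Σ(ln t)² = 9.3176, Σln y = 3.8545, Σln t·ln y = 6.1425).
Δ = 9.3176·4 − (5.1240)² = 11.0154; k = (6.1425·4 − 5.1240·3.8545)/11.0154 = 0.43757, ln C = (9.3176·3.8545 − 5.1240·6.1425)/11.0154 = 0.40309, so C = exp(0.40309) = 1.49644.

k = 0.4376, C = 1.4964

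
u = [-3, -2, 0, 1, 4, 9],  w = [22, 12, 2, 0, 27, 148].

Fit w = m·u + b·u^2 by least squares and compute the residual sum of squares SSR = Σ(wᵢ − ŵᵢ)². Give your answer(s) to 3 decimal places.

Compute the Gram sums: Σu·u = 111, Σu·u^2 = 759, Σu^2·u^2 = 6915.
And Σu·w = 1350, Σu^2·w = 12666.
Determinant 111·6915 − 759² = 191484.
m = (1350·6915 − 759·12666)/191484 = -7729/5319; b = (111·12666 − 759·1350)/191484 = 10591/5319.
Residuals: -496/1773, 2002/1773, 2, -106/197, 1691/1773, -122/591; SSR = 11693/1773.

SSR = 6.595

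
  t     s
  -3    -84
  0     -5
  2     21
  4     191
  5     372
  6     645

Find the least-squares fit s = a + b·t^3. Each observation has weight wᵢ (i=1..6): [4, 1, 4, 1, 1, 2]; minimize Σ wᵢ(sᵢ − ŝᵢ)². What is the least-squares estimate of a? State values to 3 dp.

a = -3.057

Compute the Gram sums: Σwᵢ·1 = 13, Σwᵢ·t^3 = 545, Σwᵢ·t^3·t^3 = 116205.
Right-hand side: Σwᵢ·s = 1596, Σwᵢ·t^3·s = 347108.
MᵀWM·[a, b]ᵀ = MᵀWs becomes [[13, 545]; [545, 116205]]·[a, b]ᵀ = [1596, 347108]ᵀ.
Eliminating b: 116205·(row 1) − 545·(row 2) gives 1213640·a = 116205·1596 − 545·347108 = -3710680, so a = -92767/30341.
Then b = (347108 − 545·(-92767/30341))/116205 = 455323/151705.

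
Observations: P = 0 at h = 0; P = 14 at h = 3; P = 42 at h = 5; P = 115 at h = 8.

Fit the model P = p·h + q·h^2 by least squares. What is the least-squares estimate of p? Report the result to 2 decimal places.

p = -1.35

With design matrix A, AᵀA = [[98, 664]; [664, 4802]] and AᵀP = [1172, 8536]ᵀ.
Eliminating q: 4802·(row 1) − 664·(row 2) gives 29700·p = 4802·1172 − 664·8536 = -39960, so p = -74/55.
Then q = (8536 − 664·(-74/55))/4802 = 108/55.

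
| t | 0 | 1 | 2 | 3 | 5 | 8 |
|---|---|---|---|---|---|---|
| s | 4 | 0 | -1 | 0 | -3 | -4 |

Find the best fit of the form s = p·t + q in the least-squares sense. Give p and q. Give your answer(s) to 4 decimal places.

p = -0.8482, q = 2.0195

From the data, Σt·t = 103, Σt = 19, Σ1 = 6.
Moment sums: Σt·s = -49, Σs = -4.
XᵀX·[p, q]ᵀ = Xᵀs becomes [[103, 19]; [19, 6]]·[p, q]ᵀ = [-49, -4]ᵀ.
Determinant 103·6 − 19² = 257.
p = ((-49)·6 − 19·(-4))/257 = -218/257; q = (103·(-4) − 19·(-49))/257 = 519/257.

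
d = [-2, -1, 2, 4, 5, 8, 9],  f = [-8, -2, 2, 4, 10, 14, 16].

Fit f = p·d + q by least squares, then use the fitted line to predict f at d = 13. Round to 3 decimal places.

Normal-equation sums: Σd·d = 195, Σd = 25, Σ1 = 7.
Right-hand side: Σd·f = 344, Σf = 36.
So AᵀA·[p, q]ᵀ = Aᵀf: [[195, 25]; [25, 7]]·[p, q]ᵀ = [344, 36]ᵀ.
Δ = 195·7 − 25² = 740.
p = (344·7 − 25·36)/740 = 377/185; q = (195·36 − 25·344)/740 = -79/37.
At d = 13: f̂ = (377/185)·(13) + (-79/37)·(1) = 4506/185.

f̂ = 24.357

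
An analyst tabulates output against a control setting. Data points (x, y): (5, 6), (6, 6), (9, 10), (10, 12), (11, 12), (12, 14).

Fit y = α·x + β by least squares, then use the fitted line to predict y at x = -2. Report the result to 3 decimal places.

With design matrix M, MᵀM = [[507, 53]; [53, 6]] and Mᵀy = [576, 60]ᵀ.
Determinant 507·6 − 53² = 233.
α = (576·6 − 53·60)/233 = 276/233; β = (507·60 − 53·576)/233 = -108/233.
At x = -2: ŷ = (276/233)·(-2) + (-108/233)·(1) = -660/233.

ŷ = -2.833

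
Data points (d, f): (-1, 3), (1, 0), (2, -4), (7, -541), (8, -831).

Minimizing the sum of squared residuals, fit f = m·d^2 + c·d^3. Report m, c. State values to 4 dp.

m = 2.6070, c = -1.9491

The normal system XᵀX·[m, c]ᵀ = Xᵀf is [[6515, 49607]; [49607, 379859]]·[m, c]ᵀ = [-79706, -611070]ᵀ.
Determinant 6515·379859 − 49607² = 13926936.
m = ((-79706)·379859 − 49607·(-611070))/13926936 = 9077009/3481734; c = (6515·(-611070) − 49607·(-79706))/13926936 = -6786377/3481734.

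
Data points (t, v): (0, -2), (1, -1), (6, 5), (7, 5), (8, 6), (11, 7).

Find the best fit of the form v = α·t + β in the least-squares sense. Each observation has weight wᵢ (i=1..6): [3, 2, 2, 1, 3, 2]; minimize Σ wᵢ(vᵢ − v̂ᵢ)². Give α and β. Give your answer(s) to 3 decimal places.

The normal equations are: 557·α + 67·β = 391;  67·α + 13·β = 39.
(Σwᵢ·t·t = 557, Σwᵢ·t = 67, Σwᵢ·1 = 13, Σwᵢ·t·v = 391, Σwᵢ·v = 39.)
Δ = 557·13 − 67² = 2752.
α = (391·13 − 67·39)/2752 = 1235/1376; β = (557·39 − 67·391)/2752 = -2237/1376.

α = 0.898, β = -1.626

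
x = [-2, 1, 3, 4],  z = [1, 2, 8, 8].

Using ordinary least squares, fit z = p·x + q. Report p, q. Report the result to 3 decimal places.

Setting ∂/∂p … = 0 gives: 30·p + 6·q = 56;  6·p + 4·q = 19.
(Σx·x = 30, Σx = 6, Σ1 = 4, Σx·z = 56, Σz = 19.)
Determinant 30·4 − 6² = 84.
p = (56·4 − 6·19)/84 = 55/42; q = (30·19 − 6·56)/84 = 39/14.

p = 1.310, q = 2.786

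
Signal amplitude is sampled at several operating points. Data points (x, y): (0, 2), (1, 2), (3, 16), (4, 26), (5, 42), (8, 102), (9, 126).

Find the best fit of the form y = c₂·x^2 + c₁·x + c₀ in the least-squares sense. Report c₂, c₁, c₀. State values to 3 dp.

Sums needed: Σx^2·x^2 = 11620, Σx^2·x = 1458, Σx^2 = 196, Σx·x = 196, Σx = 30, Σ1 = 7.
Right-hand side: Σx^2·y = 18346, Σx·y = 2314, Σy = 316.
Normal equations: [[11620, 1458, 196]; [1458, 196, 30]; [196, 30, 7]]·[c₂, c₁, c₀]ᵀ = [18346, 2314, 316]ᵀ.
Solving the 3×3 system (Gaussian elimination) gives c₂ = 27611/18403, c₁ = 1267/2629, c₀ = 1786/1673.

c₂ = 1.500, c₁ = 0.482, c₀ = 1.068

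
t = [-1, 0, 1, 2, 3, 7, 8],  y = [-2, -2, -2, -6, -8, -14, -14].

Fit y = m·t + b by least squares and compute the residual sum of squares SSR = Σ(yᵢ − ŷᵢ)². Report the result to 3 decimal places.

From the data, Σt·t = 128, Σt = 20, Σ1 = 7.
Moment sums: Σt·y = -246, Σy = -48.
Normal equations: [[128, 20]; [20, 7]]·[m, b]ᵀ = [-246, -48]ᵀ.
Δ = 128·7 − 20² = 496.
m = ((-246)·7 − 20·(-48))/496 = -381/248; b = (128·(-48) − 20·(-246))/496 = -153/62.
Residuals: -265/248, 29/62, 497/248, -57/124, -229/248, -193/248, 47/62; SSR = 945/124.

SSR = 7.621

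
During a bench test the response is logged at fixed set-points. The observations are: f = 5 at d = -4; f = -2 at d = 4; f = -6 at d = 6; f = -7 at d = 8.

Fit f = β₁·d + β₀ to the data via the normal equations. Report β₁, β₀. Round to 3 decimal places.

Normal-equation sums: Σd·d = 132, Σd = 14, Σ1 = 4.
And Σd·f = -120, Σf = -10.
Normal equations: [[132, 14]; [14, 4]]·[β₁, β₀]ᵀ = [-120, -10]ᵀ.
Eliminating β₀: 4·(row 1) − 14·(row 2) gives 332·β₁ = 4·(-120) − 14·(-10) = -340, so β₁ = -85/83.
Then β₀ = ((-10) − 14·(-85/83))/4 = 90/83.

β₁ = -1.024, β₀ = 1.084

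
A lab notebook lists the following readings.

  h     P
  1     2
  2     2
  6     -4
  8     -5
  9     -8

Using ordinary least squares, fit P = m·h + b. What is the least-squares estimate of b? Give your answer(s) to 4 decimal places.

The normal equations are: 186·m + 26·b = -130;  26·m + 5·b = -13.
(Σh·h = 186, Σh = 26, Σ1 = 5, Σh·P = -130, ΣP = -13.)
det = 186·5 − 26² = 254.
m = ((-130)·5 − 26·(-13))/254 = -156/127; b = (186·(-13) − 26·(-130))/254 = 481/127.

b = 3.7874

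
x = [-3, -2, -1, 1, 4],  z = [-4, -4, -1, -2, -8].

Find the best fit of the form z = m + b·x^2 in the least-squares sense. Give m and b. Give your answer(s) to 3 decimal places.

m = -1.317, b = -0.400

The normal equations are: 5·m + 31·b = -19;  31·m + 355·b = -183.
det = 5·355 − 31² = 814.
m = ((-19)·355 − 31·(-183))/814 = -536/407; b = (5·(-183) − 31·(-19))/814 = -163/407.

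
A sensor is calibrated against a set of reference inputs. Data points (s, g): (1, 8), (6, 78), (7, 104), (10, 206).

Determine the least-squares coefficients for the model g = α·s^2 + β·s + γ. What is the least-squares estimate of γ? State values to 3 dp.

γ = 6.000

Forming AᵀA = [[13698, 1560, 186]; [1560, 186, 24]; [186, 24, 4]] and Aᵀg = [28512, 3264, 396]ᵀ gives AᵀA·[α, β, γ]ᵀ = Aᵀg.
Solving the 3×3 system (Gaussian elimination) gives α = 2, β = 0, γ = 6.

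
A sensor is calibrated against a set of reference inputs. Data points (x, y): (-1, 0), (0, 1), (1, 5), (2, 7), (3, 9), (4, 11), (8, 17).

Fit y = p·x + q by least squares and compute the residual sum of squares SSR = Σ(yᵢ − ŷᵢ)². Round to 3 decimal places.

From the data, Σx·x = 95, Σx = 17, Σ1 = 7.
Moment sums: Σx·y = 226, Σy = 50.
MᵀM·[p, q]ᵀ = Mᵀy becomes [[95, 17]; [17, 7]]·[p, q]ᵀ = [226, 50]ᵀ.
Eliminating q: 7·(row 1) − 17·(row 2) gives 376·p = 7·226 − 17·50 = 732, so p = 183/94.
Then q = (50 − 17·(183/94))/7 = 227/94.
Residuals: -22/47, -133/94, 30/47, 65/94, 35/47, 75/94, -93/94; SSR = 248/47.

SSR = 5.277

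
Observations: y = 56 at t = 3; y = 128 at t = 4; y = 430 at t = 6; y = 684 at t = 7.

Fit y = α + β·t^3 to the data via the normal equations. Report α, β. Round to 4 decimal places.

Forming MᵀM = [[4, 650]; [650, 169130]] and Mᵀy = [1298, 337196]ᵀ gives MᵀM·[α, β]ᵀ = Mᵀy.
Δ = 4·169130 − 650² = 254020.
α = (1298·169130 − 650·337196)/254020 = 1359/977; β = (4·337196 − 650·1298)/254020 = 126271/63505.

α = 1.3910, β = 1.9884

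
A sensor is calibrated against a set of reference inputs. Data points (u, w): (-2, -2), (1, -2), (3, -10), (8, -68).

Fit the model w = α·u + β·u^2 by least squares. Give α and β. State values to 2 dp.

α = -0.69, β = -0.97

The normal system XᵀX·[α, β]ᵀ = Xᵀw is [[78, 532]; [532, 4194]]·[α, β]ᵀ = [-572, -4452]ᵀ.
det = 78·4194 − 532² = 44108.
α = ((-572)·4194 − 532·(-4452))/44108 = -7626/11027; β = (78·(-4452) − 532·(-572))/44108 = -10738/11027.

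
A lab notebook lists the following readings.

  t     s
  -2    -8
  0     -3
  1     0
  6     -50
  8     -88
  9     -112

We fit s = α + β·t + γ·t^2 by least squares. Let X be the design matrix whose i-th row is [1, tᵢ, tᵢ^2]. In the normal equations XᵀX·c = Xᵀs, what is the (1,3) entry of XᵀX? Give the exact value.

Row 1 ↔ basis 1, column 3 ↔ basis t^2, so (XᵀX)_{1,3} = Σᵢ t^2 = (1)·(4) + (1)·(0) + (1)·(1) + (1)·(36) + (1)·(64) + (1)·(81) = 186.

186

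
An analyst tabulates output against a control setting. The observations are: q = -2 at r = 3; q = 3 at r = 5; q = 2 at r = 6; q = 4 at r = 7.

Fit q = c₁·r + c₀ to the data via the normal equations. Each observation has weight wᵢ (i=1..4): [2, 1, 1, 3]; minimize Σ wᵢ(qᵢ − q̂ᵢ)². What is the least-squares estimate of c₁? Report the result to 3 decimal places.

From the data, Σwᵢ·r·r = 226, Σwᵢ·r = 38, Σwᵢ·1 = 7.
Right-hand side: Σwᵢ·r·q = 99, Σwᵢ·q = 13.
Normal equations: [[226, 38]; [38, 7]]·[c₁, c₀]ᵀ = [99, 13]ᵀ.
Δ = 226·7 − 38² = 138.
c₁ = (99·7 − 38·13)/138 = 199/138; c₀ = (226·13 − 38·99)/138 = -412/69.

c₁ = 1.442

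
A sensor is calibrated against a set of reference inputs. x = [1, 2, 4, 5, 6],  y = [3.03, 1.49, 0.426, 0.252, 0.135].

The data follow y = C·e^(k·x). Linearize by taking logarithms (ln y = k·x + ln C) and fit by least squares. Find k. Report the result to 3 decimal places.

Taking logs, ln y = k·x + ln C, so regress ln y on x.
AᵀA = [[82.0000, 18.0000]; [18.0000, 5]], rhs = [-20.4137, -2.7268]ᵀ  (here Σx = 18.0000, Σ(x)² = 82.0000, Σln y = -2.7268, Σx·ln y = -20.4137).
Slope k = (n·Σx·ln y − Σx·Σln y)/(n·Σ(x)² − (Σx)²) = (5·-20.4137 − 18.0000·-2.7268)/86.0000 = -0.61612; ln C = (Σln y − k·Σx)/n = 1.67267.

k = -0.616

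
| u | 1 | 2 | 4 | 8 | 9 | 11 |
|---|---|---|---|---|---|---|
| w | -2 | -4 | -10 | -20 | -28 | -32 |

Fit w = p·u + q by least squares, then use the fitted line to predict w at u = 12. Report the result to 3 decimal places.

ŵ = -34.909

The normal system XᵀX·[p, q]ᵀ = Xᵀw is [[287, 35]; [35, 6]]·[p, q]ᵀ = [-814, -96]ᵀ.
Δ = 287·6 − 35² = 497.
p = ((-814)·6 − 35·(-96))/497 = -1524/497; q = (287·(-96) − 35·(-814))/497 = 134/71.
At u = 12: ŵ = (-1524/497)·(12) + (134/71)·(1) = -17350/497.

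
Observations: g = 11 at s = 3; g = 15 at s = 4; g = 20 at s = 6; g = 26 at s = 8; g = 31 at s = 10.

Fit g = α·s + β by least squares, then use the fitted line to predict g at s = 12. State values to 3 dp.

Setting ∂/∂α … = 0 gives: 225·α + 31·β = 731;  31·α + 5·β = 103.
det = 225·5 − 31² = 164.
α = (731·5 − 31·103)/164 = 231/82; β = (225·103 − 31·731)/164 = 257/82.
At s = 12: ĝ = (231/82)·(12) + (257/82)·(1) = 3029/82.

ĝ = 36.939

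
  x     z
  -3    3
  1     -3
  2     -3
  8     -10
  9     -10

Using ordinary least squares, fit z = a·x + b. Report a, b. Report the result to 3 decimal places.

Sums needed: Σx·x = 159, Σx = 17, Σ1 = 5.
And Σx·z = -188, Σz = -23.
Normal equations: [[159, 17]; [17, 5]]·[a, b]ᵀ = [-188, -23]ᵀ.
Eliminating b: 5·(row 1) − 17·(row 2) gives 506·a = 5·(-188) − 17·(-23) = -549, so a = -549/506.
Then b = ((-23) − 17·(-549/506))/5 = -461/506.

a = -1.085, b = -0.911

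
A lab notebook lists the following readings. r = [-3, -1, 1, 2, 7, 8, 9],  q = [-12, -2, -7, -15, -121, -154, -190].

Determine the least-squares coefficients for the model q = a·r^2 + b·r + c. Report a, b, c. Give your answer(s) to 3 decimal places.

Normal-equation sums: Σr^2·r^2 = 13157, Σr^2·r = 1565, Σr^2 = 209, Σr·r = 209, Σr = 23, Σ1 = 7.
Right-hand side: Σr^2·q = -31352, Σr·q = -3788, Σq = -501.
Inverting the 3×3 Gram matrix, [a, b, c]ᵀ = [-357243/176774, -486127/176774, -194219/88387]ᵀ.

a = -2.021, b = -2.750, c = -2.197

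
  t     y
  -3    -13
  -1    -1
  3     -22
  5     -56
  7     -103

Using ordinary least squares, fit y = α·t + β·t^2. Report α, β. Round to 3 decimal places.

α = -1.488, β = -1.903

AᵀA·[α, β]ᵀ = Aᵀy reads: 93·α + 467·β = -1027;  467·α + 3189·β = -6763.
(Σt·t = 93, Σt·t^2 = 467, Σt^2·t^2 = 3189, Σt·y = -1027, Σt^2·y = -6763.)
det = 93·3189 − 467² = 78488.
α = ((-1027)·3189 − 467·(-6763))/78488 = -58391/39244; β = (93·(-6763) − 467·(-1027))/78488 = -74675/39244.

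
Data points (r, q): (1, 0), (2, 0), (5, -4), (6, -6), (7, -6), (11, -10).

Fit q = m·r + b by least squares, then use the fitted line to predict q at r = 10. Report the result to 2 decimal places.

q̂ = -9.29

The normal system AᵀA·[m, b]ᵀ = Aᵀq is [[236, 32]; [32, 6]]·[m, b]ᵀ = [-208, -26]ᵀ.
Eliminating b: 6·(row 1) − 32·(row 2) gives 392·m = 6·(-208) − 32·(-26) = -416, so m = -52/49.
Then b = ((-26) − 32·(-52/49))/6 = 65/49.
At r = 10: q̂ = (-52/49)·(10) + (65/49)·(1) = -65/7.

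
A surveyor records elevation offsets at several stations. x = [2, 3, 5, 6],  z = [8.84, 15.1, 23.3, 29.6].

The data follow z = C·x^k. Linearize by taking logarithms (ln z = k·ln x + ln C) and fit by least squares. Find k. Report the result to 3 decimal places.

Let Y = ln z. Fitting Y = k·ln x + ln C by least squares:
Over the data: Σln x = 5.1930, Σ(ln x)² = 7.4881, Σln z = 11.4302, Σln x·ln z = 15.6303.
Normal system: [[7.4881, 5.1930]; [5.1930, 4]]·[k, ln C]ᵀ = [15.6303, 11.4302]ᵀ.
Solving (det = 2.9856): k = 1.05994, ln C = 1.48149.

k = 1.060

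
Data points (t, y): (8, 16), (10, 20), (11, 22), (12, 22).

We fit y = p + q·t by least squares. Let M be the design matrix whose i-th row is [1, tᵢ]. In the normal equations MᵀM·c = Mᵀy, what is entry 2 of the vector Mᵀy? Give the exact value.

Entry 2 ↔ basis t, so (Mᵀy)_{2} = Σᵢ (t)·yᵢ = (8)·(16) + (10)·(20) + (11)·(22) + (12)·(22) = 834.

834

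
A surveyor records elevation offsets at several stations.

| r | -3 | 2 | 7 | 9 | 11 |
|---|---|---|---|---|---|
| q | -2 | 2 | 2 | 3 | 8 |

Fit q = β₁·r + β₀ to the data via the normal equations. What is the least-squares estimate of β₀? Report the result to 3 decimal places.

AᵀA·[β₁, β₀]ᵀ = Aᵀq reads: 264·β₁ + 26·β₀ = 139;  26·β₁ + 5·β₀ = 13.
(Σr·r = 264, Σr = 26, Σ1 = 5, Σr·q = 139, Σq = 13.)
Eliminating β₀: 5·(row 1) − 26·(row 2) gives 644·β₁ = 5·139 − 26·13 = 357, so β₁ = 51/92.
Then β₀ = (13 − 26·(51/92))/5 = -13/46.

β₀ = -0.283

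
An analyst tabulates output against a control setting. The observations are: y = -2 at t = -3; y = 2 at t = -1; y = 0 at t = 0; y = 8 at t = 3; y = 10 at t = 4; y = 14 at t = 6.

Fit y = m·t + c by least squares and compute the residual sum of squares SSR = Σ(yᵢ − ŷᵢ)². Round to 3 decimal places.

Sums needed: Σt·t = 71, Σt = 9, Σ1 = 6.
Right-hand side: Σt·y = 152, Σy = 32.
AᵀA·[m, c]ᵀ = Aᵀy becomes [[71, 9]; [9, 6]]·[m, c]ᵀ = [152, 32]ᵀ.
Δ = 71·6 − 9² = 345.
m = (152·6 − 9·32)/345 = 208/115; c = (71·32 − 9·152)/345 = 904/345.
Residuals: 278/345, 82/69, -904/345, -16/345, 10/69, 182/345; SSR = 3184/345.

SSR = 9.229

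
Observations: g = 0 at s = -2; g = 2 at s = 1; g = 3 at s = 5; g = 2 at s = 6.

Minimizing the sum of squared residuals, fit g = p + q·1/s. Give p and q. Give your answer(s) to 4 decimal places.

The normal system XᵀX·[p, q]ᵀ = Xᵀg is [[4, 13/15]; [13/15, 593/450]]·[p, q]ᵀ = [7, 44/15]ᵀ.
Δ = 4·(593/450) − (13/15)² = 113/25.
p = (7·(593/450) − (13/15)·(44/15))/(113/25) = 3007/2034; q = (4·(44/15) − (13/15)·7)/(113/25) = 425/339.

p = 1.4784, q = 1.2537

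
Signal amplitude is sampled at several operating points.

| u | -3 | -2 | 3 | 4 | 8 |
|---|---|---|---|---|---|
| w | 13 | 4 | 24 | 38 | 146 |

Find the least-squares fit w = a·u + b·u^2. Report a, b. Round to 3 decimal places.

a = 1.735, b = 2.056

With design matrix A, AᵀA = [[102, 568]; [568, 4530]] and Aᵀw = [1345, 10301]ᵀ.
Eliminating b: 4530·(row 1) − 568·(row 2) gives 139436·a = 4530·1345 − 568·10301 = 241882, so a = 120941/69718.
Then b = (10301 − 568·(120941/69718))/4530 = 143371/69718.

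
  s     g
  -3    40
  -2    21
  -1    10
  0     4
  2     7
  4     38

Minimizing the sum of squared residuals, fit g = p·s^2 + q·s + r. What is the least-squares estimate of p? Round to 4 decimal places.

p = 2.9907

From the data, Σs^2·s^2 = 370, Σs^2·s = 36, Σs^2 = 34, Σs·s = 34, Σs = 0, Σ1 = 6.
For Aᵀg: Σs^2·g = 1090, Σs·g = -6, Σg = 120.
Normal equations: [[370, 36, 34]; [36, 34, 0]; [34, 0, 6]]·[p, q, r]ᵀ = [1090, -6, 120]ᵀ.
Inverting the 3×3 Gram matrix, [p, q, r]ᵀ = [10617/3550, -5934/1775, 10837/3550]ᵀ.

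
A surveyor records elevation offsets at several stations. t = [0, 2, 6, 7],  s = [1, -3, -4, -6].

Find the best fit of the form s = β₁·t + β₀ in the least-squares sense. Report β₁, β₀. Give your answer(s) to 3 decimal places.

β₁ = -0.824, β₀ = 0.092

Normal-equation sums: Σt·t = 89, Σt = 15, Σ1 = 4.
Right-hand side: Σt·s = -72, Σs = -12.
XᵀX·[β₁, β₀]ᵀ = Xᵀs becomes [[89, 15]; [15, 4]]·[β₁, β₀]ᵀ = [-72, -12]ᵀ.
Determinant 89·4 − 15² = 131.
β₁ = ((-72)·4 − 15·(-12))/131 = -108/131; β₀ = (89·(-12) − 15·(-72))/131 = 12/131.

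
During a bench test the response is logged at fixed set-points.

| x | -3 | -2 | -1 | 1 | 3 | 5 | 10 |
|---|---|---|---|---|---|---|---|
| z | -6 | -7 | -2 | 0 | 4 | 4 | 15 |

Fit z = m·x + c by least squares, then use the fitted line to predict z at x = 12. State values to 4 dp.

ẑ = 17.4828

From the data, Σx·x = 149, Σx = 13, Σ1 = 7.
For Aᵀz: Σx·z = 216, Σz = 8.
AᵀA·[m, c]ᵀ = Aᵀz becomes [[149, 13]; [13, 7]]·[m, c]ᵀ = [216, 8]ᵀ.
det = 149·7 − 13² = 874.
m = (216·7 − 13·8)/874 = 704/437; c = (149·8 − 13·216)/874 = -808/437.
At x = 12: ẑ = (704/437)·(12) + (-808/437)·(1) = 7640/437.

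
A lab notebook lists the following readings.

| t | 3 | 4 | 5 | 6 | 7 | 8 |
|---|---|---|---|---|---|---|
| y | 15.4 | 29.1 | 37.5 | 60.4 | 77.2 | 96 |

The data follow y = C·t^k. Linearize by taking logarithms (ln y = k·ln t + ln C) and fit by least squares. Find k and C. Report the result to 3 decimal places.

Let Y = ln y. Fitting Y = k·ln t + ln C by least squares:
XᵀX = [[17.0401, 9.9115]; [9.9115, 6]], rhs = [38.8070, 22.7412]ᵀ  (here Σln t = 9.9115, Σ(ln t)² = 17.0401, Σln y = 22.7412, Σln t·ln y = 38.8070).
Δ = 17.0401·6 − (9.9115)² = 4.0036; k = (38.8070·6 − 9.9115·22.7412)/4.0036 = 1.85923, ln C = (17.0401·22.7412 − 9.9115·38.8070)/4.0036 = 0.71892, so C = exp(0.71892) = 2.05222.

k = 1.859, C = 2.052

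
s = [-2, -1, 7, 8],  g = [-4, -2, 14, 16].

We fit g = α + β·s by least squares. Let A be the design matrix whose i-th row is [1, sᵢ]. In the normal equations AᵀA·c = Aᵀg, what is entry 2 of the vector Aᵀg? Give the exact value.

236

Entry 2 ↔ basis s, so (Aᵀg)_{2} = Σᵢ (s)·gᵢ = (-2)·(-4) + (-1)·(-2) + (7)·(14) + (8)·(16) = 236.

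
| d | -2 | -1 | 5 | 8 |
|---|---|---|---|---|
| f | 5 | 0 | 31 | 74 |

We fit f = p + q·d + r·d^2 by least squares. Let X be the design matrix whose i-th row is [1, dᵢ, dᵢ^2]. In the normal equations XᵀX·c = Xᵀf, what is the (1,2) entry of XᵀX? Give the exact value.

10

Row 1 ↔ basis 1, column 2 ↔ basis d, so (XᵀX)_{1,2} = Σᵢ d = (1)·(-2) + (1)·(-1) + (1)·(5) + (1)·(8) = 10.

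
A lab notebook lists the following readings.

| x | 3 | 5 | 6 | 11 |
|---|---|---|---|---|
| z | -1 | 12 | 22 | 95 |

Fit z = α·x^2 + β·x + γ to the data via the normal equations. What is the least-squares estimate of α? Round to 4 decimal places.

Setting ∂/∂α … = 0 gives: 16643·α + 1699·β + 191·γ = 12578;  1699·α + 191·β + 25·γ = 1234;  191·α + 25·β + 4·γ = 128.
Inverting the 3×3 Gram matrix, [α, β, γ]ᵀ = [1805/2046, -691/2046, -2733/341]ᵀ.

α = 0.8822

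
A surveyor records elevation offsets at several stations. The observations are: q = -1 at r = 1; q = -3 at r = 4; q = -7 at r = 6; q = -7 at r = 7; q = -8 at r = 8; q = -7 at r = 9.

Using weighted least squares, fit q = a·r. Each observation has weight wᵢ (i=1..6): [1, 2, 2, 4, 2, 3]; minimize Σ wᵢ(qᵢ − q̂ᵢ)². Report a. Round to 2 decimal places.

Sums needed: Σwᵢ·r·r = 672.
For AᵀWq: Σwᵢ·r·q = -622.
a = (-622)/672 = -0.925595.

a = -0.93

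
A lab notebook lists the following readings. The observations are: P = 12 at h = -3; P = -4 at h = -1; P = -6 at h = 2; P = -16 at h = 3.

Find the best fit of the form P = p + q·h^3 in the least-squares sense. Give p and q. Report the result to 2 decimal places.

p = -2.60, q = -0.51

Compute the Gram sums: Σ1 = 4, Σh^3 = 7, Σh^3·h^3 = 1523.
Moment sums: ΣP = -14, Σh^3·P = -800.
So MᵀM·[p, q]ᵀ = MᵀP: [[4, 7]; [7, 1523]]·[p, q]ᵀ = [-14, -800]ᵀ.
Δ = 4·1523 − 7² = 6043.
p = ((-14)·1523 − 7·(-800))/6043 = -15722/6043; q = (4·(-800) − 7·(-14))/6043 = -3102/6043.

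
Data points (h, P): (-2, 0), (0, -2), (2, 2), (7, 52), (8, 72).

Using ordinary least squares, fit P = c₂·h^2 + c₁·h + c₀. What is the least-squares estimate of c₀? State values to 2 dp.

Setting ∂/∂c₂ … = 0 gives: 6529·c₂ + 855·c₁ + 121·c₀ = 7164;  855·c₂ + 121·c₁ + 15·c₀ = 944;  121·c₂ + 15·c₁ + 5·c₀ = 124.
(Σh^2·h^2 = 6529, Σh^2·h = 855, Σh^2 = 121, Σh·h = 121, Σh = 15, Σ1 = 5, Σh^2·P = 7164, Σh·P = 944, ΣP = 124.)
Solving the 3×3 system (Gaussian elimination) gives c₂ = 10931/9874, c₁ = 3551/9874, c₀ = -15154/4937.

c₀ = -3.07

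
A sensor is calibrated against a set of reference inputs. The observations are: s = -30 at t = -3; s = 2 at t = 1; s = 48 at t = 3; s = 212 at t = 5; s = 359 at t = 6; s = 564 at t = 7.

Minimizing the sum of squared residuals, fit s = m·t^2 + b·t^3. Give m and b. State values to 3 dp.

m = 1.017, b = 1.496

Forming XᵀX = [[4485, 27709]; [27709, 181389]] and Xᵀs = [46024, 299604]ᵀ gives XᵀX·[m, b]ᵀ = Xᵀs.
Δ = 4485·181389 − 27709² = 45740984.
m = (46024·181389 − 27709·299604)/45740984 = 11630025/11435246; b = (4485·299604 − 27709·46024)/45740984 = 17111231/11435246.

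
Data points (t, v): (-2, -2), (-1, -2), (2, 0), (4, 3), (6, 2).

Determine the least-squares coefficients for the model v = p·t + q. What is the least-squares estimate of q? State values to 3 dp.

q = -0.933

With design matrix X, XᵀX = [[61, 9]; [9, 5]] and Xᵀv = [30, 1]ᵀ.
Eliminating q: 5·(row 1) − 9·(row 2) gives 224·p = 5·30 − 9·1 = 141, so p = 141/224.
Then q = (1 − 9·(141/224))/5 = -209/224.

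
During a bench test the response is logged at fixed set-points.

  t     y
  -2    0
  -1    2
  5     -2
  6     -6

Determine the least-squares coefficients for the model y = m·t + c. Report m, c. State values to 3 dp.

m = -0.720, c = -0.060

Entries of MᵀM: Σt·t = 66, Σt = 8, Σ1 = 4.
Moment sums: Σt·y = -48, Σy = -6.
det = 66·4 − 8² = 200.
m = ((-48)·4 − 8·(-6))/200 = -18/25; c = (66·(-6) − 8·(-48))/200 = -3/50.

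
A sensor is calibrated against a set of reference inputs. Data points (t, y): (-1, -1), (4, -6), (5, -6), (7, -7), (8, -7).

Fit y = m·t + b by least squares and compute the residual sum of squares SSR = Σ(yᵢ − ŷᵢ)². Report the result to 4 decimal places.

Forming MᵀM = [[155, 23]; [23, 5]] and Mᵀy = [-158, -27]ᵀ gives MᵀM·[m, b]ᵀ = Mᵀy.
Eliminating b: 5·(row 1) − 23·(row 2) gives 246·m = 5·(-158) − 23·(-27) = -169, so m = -169/246.
Then b = ((-27) − 23·(-169/246))/5 = -551/246.
Residuals: 68/123, -83/82, -40/123, 2/41, 181/246; SSR = 487/246.

SSR = 1.9797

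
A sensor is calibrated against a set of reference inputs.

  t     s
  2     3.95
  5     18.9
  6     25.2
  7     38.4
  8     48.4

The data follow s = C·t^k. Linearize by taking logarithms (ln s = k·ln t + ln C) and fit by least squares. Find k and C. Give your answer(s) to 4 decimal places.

k = 1.7928, C = 1.1074

With ln sᵢ as the transformed response and ln tᵢ as the regressor:
Σln t = 8.1197, Σ(ln t)² = 14.3918, Σln s = 15.0673, Σln t·ln s = 26.6303.
Normal system: [[14.3918, 8.1197]; [8.1197, 5]]·[k, ln C]ᵀ = [26.6303, 15.0673]ᵀ.
Slope k = (n·Σln t·ln s − Σln t·Σln s)/(n·Σ(ln t)² − (Σln t)²) = (5·26.6303 − 8.1197·15.0673)/6.0295 = 1.79282; ln C = (Σln s − k·Σln t)/n = 0.10202, so C = exp(0.10202) = 1.10741.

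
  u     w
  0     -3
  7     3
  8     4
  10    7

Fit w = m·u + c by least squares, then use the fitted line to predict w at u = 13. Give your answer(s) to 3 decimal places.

ŵ = 9.203

The normal system AᵀA·[m, c]ᵀ = Aᵀw is [[213, 25]; [25, 4]]·[m, c]ᵀ = [123, 11]ᵀ.
det = 213·4 − 25² = 227.
m = (123·4 − 25·11)/227 = 217/227; c = (213·11 − 25·123)/227 = -732/227.
At u = 13: ŵ = (217/227)·(13) + (-732/227)·(1) = 2089/227.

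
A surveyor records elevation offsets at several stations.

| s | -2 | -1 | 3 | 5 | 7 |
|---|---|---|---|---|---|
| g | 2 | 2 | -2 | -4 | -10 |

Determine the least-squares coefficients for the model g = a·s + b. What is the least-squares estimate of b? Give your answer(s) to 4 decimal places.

Forming MᵀM = [[88, 12]; [12, 5]] and Mᵀg = [-102, -12]ᵀ gives MᵀM·[a, b]ᵀ = Mᵀg.
det = 88·5 − 12² = 296.
a = ((-102)·5 − 12·(-12))/296 = -183/148; b = (88·(-12) − 12·(-102))/296 = 21/37.

b = 0.5676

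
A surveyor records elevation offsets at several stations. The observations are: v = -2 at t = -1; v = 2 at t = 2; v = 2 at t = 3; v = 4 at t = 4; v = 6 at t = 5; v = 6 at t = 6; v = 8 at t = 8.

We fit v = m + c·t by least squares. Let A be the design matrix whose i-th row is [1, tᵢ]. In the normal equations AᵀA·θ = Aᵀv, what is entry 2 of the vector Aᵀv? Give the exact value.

158

Entry 2 ↔ basis t, so (Aᵀv)_{2} = Σᵢ (t)·vᵢ = (-1)·(-2) + (2)·(2) + (3)·(2) + (4)·(4) + (5)·(6) + (6)·(6) + (8)·(8) = 158.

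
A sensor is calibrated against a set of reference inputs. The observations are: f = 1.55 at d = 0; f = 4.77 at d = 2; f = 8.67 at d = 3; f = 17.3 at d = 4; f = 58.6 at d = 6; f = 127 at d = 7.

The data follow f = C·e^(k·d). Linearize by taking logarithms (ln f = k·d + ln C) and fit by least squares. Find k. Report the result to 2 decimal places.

k = 0.63

Taking logs, ln f = k·d + ln C, so regress ln f on d.
Σd = 22.0000, Σ(d)² = 114.0000, Σln f = 15.9261, Σd·ln f = 79.3408.
Equations: 114.0000·k + 22.0000·ln C = 79.3408;  22.0000·k + 6·ln C = 15.9261.
Δ = 114.0000·6 − (22.0000)² = 200.0000; k = (79.3408·6 − 22.0000·15.9261)/200.0000 = 0.62835, ln C = (114.0000·15.9261 − 22.0000·79.3408)/200.0000 = 0.35038.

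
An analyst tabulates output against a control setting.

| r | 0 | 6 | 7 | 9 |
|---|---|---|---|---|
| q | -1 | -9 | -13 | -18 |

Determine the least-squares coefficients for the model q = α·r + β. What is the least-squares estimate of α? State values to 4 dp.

Entries of AᵀA: Σr·r = 166, Σr = 22, Σ1 = 4.
And Σr·q = -307, Σq = -41.
AᵀA·[α, β]ᵀ = Aᵀq becomes [[166, 22]; [22, 4]]·[α, β]ᵀ = [-307, -41]ᵀ.
Eliminating β: 4·(row 1) − 22·(row 2) gives 180·α = 4·(-307) − 22·(-41) = -326, so α = -163/90.
Then β = ((-41) − 22·(-163/90))/4 = -13/45.

α = -1.8111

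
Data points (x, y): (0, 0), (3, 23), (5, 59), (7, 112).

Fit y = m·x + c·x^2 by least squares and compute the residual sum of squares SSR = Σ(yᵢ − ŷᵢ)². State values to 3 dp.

SSR = 0.015

Entries of AᵀA: Σx·x = 83, Σx·x^2 = 495, Σx^2·x^2 = 3107.
Right-hand side: Σx·y = 1148, Σx^2·y = 7170.
AᵀA·[m, c]ᵀ = Aᵀy becomes [[83, 495]; [495, 3107]]·[m, c]ᵀ = [1148, 7170]ᵀ.
det = 83·3107 − 495² = 12856.
m = (1148·3107 − 495·7170)/12856 = 8843/6428; c = (83·7170 − 495·1148)/12856 = 13425/6428.
Residuals: 0, 245/3214, -147/1607, 105/3214; SSR = 49/3214.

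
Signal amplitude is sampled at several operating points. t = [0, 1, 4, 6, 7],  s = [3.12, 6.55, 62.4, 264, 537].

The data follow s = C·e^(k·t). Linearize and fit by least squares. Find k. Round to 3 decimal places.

k = 0.737

With ln sᵢ as the transformed response and tᵢ as the regressor:
Σt = 18.0000, Σ(t)² = 102.0000, Σln s = 19.0128, Σt·ln s = 95.8714.
Normal system: [[102.0000, 18.0000]; [18.0000, 5]]·[k, ln C]ᵀ = [95.8714, 19.0128]ᵀ.
Solving (det = 186.0000): k = 0.73724, ln C = 1.14850.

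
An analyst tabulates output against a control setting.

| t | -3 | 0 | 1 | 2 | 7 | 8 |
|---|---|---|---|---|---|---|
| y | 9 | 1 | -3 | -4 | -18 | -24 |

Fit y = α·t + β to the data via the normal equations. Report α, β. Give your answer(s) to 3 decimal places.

α = -2.888, β = 0.721

Normal-equation sums: Σt·t = 127, Σt = 15, Σ1 = 6.
Moment sums: Σt·y = -356, Σy = -39.
So XᵀX·[α, β]ᵀ = Xᵀy: [[127, 15]; [15, 6]]·[α, β]ᵀ = [-356, -39]ᵀ.
Eliminating β: 6·(row 1) − 15·(row 2) gives 537·α = 6·(-356) − 15·(-39) = -1551, so α = -517/179.
Then β = ((-39) − 15·(-517/179))/6 = 129/179.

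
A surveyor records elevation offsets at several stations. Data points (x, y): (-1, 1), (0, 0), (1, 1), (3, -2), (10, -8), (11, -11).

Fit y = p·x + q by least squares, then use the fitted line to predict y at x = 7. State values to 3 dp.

Entries of MᵀM: Σx·x = 232, Σx = 24, Σ1 = 6.
Moment sums: Σx·y = -207, Σy = -19.
Normal equations: [[232, 24]; [24, 6]]·[p, q]ᵀ = [-207, -19]ᵀ.
Δ = 232·6 − 24² = 816.
p = ((-207)·6 − 24·(-19))/816 = -131/136; q = (232·(-19) − 24·(-207))/816 = 35/51.
At x = 7: ŷ = (-131/136)·(7) + (35/51)·(1) = -2471/408.

ŷ = -6.056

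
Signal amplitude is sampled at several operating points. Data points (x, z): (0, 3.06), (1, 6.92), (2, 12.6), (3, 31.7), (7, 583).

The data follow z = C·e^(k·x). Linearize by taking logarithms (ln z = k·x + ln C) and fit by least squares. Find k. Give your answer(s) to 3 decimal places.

Taking logs, ln z = k·x + ln C, so regress ln z on x.
XᵀX = [[63.0000, 13.0000]; [13.0000, 5]], rhs = [61.9481, 15.4110]ᵀ  (here Σx = 13.0000, Σ(x)² = 63.0000, Σln z = 15.4110, Σx·ln z = 61.9481).
Δ = 63.0000·5 − (13.0000)² = 146.0000; k = (61.9481·5 − 13.0000·15.4110)/146.0000 = 0.74929, ln C = (63.0000·15.4110 − 13.0000·61.9481)/146.0000 = 1.13404.

k = 0.749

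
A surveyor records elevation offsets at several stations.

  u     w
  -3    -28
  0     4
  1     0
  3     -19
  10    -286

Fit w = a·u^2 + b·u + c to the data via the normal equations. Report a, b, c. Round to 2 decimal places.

XᵀX·[a, b, c]ᵀ = Xᵀw reads: 10163·a + 1001·b + 119·c = -29023;  1001·a + 119·b + 11·c = -2833;  119·a + 11·b + 5·c = -329.
Inverting the 3×3 Gram matrix, [a, b, c]ᵀ = [-62494/20631, 28277/20631, 67628/20631]ᵀ.

a = -3.03, b = 1.37, c = 3.28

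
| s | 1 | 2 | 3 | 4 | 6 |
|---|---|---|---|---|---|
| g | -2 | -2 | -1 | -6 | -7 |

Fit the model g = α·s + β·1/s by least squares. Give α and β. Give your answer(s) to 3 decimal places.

Compute the Gram sums: Σs·s = 66, Σs·1/s = 5, Σ1/s·1/s = 209/144.
Moment sums: Σs·g = -75, Σ1/s·g = -6.
Normal equations: [[66, 5]; [5, 209/144]]·[α, β]ᵀ = [-75, -6]ᵀ.
Eliminating β: (209/144)·(row 1) − 5·(row 2) gives (1699/24)·α = (209/144)·(-75) − 5·(-6) = -3785/48, so α = -3785/3398.
Then β = ((-6) − 5·(-3785/3398))/(209/144) = -504/1699.

α = -1.114, β = -0.297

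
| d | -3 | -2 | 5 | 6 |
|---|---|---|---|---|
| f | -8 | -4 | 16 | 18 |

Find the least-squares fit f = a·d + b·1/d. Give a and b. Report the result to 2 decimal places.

Sums needed: Σd·d = 74, Σd·1/d = 4, Σ1/d·1/d = 193/450.
For Xᵀf: Σd·f = 220, Σ1/d·f = 163/15.
XᵀX·[a, b]ᵀ = Xᵀf becomes [[74, 4]; [4, 193/450]]·[a, b]ᵀ = [220, 163/15]ᵀ.
Δ = 74·(193/450) − 4² = 3541/225.
a = (220·(193/450) − 4·(163/15))/(3541/225) = 11450/3541; b = (74·(163/15) − 4·220)/(3541/225) = -17070/3541.

a = 3.23, b = -4.82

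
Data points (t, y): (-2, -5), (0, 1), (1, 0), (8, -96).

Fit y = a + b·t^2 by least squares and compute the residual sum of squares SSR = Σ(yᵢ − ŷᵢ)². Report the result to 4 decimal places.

SSR = 0.1572

The normal system MᵀM·[a, b]ᵀ = Mᵀy is [[4, 69]; [69, 4113]]·[a, b]ᵀ = [-100, -6164]ᵀ.
det = 4·4113 − 69² = 11691.
a = ((-100)·4113 − 69·(-6164))/11691 = 4672/3897; b = (4·(-6164) − 69·(-100))/11691 = -17756/11691.
Residuals: -1447/11691, -775/3897, 3740/11691, 32/11691; SSR = 1838/11691.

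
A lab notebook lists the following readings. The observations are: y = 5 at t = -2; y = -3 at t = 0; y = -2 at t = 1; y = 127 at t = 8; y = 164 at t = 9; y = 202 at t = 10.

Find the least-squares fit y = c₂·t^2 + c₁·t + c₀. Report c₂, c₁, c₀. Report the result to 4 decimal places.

Forming XᵀX = [[20674, 2234, 250]; [2234, 250, 26]; [250, 26, 6]] and Xᵀy = [41630, 4500, 493]ᵀ gives XᵀX·[c₂, c₁, c₀]ᵀ = Xᵀy.
Row-reducing yields c₂ = 66127/31740, c₁ = -1943/7935, c₀ = -1647/460.

c₂ = 2.0834, c₁ = -0.2449, c₀ = -3.5804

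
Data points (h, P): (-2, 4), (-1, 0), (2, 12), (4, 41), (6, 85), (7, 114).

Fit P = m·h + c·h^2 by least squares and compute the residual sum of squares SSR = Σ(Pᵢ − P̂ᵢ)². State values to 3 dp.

MᵀM·[m, c]ᵀ = MᵀP reads: 110·m + 622·c = 1488;  622·m + 3986·c = 9366.
(Σh·h = 110, Σh·h^2 = 622, Σh^2·h^2 = 3986, Σh·P = 1488, Σh^2·P = 9366.)
Δ = 110·3986 − 622² = 51576.
m = (1488·3986 − 622·9366)/51576 = 8793/4298; c = (110·9366 − 622·1488)/51576 = 8727/4298.
Residuals: -65/2149, 33/2149, -459/2149, 101/307, -800/2149, 57/307; SSR = 705/2149.

SSR = 0.328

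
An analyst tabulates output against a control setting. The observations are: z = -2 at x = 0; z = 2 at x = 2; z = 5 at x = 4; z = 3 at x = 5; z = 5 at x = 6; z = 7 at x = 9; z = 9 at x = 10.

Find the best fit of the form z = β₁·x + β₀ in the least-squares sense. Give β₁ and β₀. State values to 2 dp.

β₁ = 0.95, β₀ = -0.73

Compute the Gram sums: Σx·x = 262, Σx = 36, Σ1 = 7.
Moment sums: Σx·z = 222, Σz = 29.
Eliminating β₀: 7·(row 1) − 36·(row 2) gives 538·β₁ = 7·222 − 36·29 = 510, so β₁ = 255/269.
Then β₀ = (29 − 36·(255/269))/7 = -197/269.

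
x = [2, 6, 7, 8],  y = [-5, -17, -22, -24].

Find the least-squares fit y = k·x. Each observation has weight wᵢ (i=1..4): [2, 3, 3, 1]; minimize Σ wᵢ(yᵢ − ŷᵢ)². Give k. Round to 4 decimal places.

k = -2.9969

Setting ∂/∂k … = 0 gives: 327·k = -980.
(Σwᵢ·x·x = 327, Σwᵢ·x·y = -980.)
k = (-980)/327 = -2.99694.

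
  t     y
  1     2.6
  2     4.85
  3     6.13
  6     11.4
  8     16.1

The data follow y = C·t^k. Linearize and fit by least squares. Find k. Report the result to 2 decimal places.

With ln yᵢ as the transformed response and ln tᵢ as the regressor:
Over the data: Σln t = 5.6630, Σ(ln t)² = 9.2219, Σln y = 9.5601, Σln t·ln y = 13.2253.
Normal system: [[9.2219, 5.6630]; [5.6630, 5]]·[k, ln C]ᵀ = [13.2253, 9.5601]ᵀ.
Solving (det = 14.0403): k = 0.85383, ln C = 0.94499.

k = 0.85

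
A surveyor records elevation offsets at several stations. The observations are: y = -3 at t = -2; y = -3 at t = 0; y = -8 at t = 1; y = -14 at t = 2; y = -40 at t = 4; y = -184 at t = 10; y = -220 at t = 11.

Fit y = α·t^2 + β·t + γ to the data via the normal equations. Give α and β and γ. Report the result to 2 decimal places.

From the data, Σt^2·t^2 = 24930, Σt^2·t = 2396, Σt^2 = 246, Σt·t = 246, Σt = 26, Σ1 = 7.
For Aᵀy: Σt^2·y = -45736, Σt·y = -4450, Σy = -472.
So AᵀA·[α, β, γ]ᵀ = Aᵀy: [[24930, 2396, 246]; [2396, 246, 26]; [246, 26, 7]]·[α, β, γ]ᵀ = [-45736, -4450, -472]ᵀ.
Solving the 3×3 system (Gaussian elimination) gives α = -626704/413441, β = -1244989/413441, γ = -1229322/413441.

α = -1.52, β = -3.01, γ = -2.97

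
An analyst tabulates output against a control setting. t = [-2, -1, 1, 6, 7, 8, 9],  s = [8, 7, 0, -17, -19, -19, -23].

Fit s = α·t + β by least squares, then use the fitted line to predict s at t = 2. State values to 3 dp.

ŝ = -3.113

Sums needed: Σt·t = 236, Σt = 28, Σ1 = 7.
For Aᵀs: Σt·s = -617, Σs = -63.
det = 236·7 − 28² = 868.
α = ((-617)·7 − 28·(-63))/868 = -365/124; β = (236·(-63) − 28·(-617))/868 = 86/31.
At t = 2: ŝ = (-365/124)·(2) + (86/31)·(1) = -193/62.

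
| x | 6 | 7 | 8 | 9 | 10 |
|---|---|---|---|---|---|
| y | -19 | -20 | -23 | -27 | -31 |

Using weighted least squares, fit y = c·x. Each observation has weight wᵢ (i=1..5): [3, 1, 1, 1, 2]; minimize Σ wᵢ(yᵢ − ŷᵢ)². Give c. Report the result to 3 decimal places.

Compute the Gram sums: Σwᵢ·x·x = 502.
Moment sums: Σwᵢ·x·y = -1529.
Normal equations: [[502]]·[c]ᵀ = [-1529]ᵀ.
Hence c = -1529 / 502 ≈ -3.04582.

c = -3.046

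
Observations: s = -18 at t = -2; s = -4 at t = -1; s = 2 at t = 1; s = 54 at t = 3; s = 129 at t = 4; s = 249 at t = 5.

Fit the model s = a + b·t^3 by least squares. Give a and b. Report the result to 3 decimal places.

Normal-equation sums: Σ1 = 6, Σt^3 = 208, Σt^3·t^3 = 20516.
Moment sums: Σs = 412, Σt^3·s = 40989.
Normal equations: [[6, 208]; [208, 20516]]·[a, b]ᵀ = [412, 40989]ᵀ.
Determinant 6·20516 − 208² = 79832.
a = (412·20516 − 208·40989)/79832 = -9140/9979; b = (6·40989 − 208·412)/79832 = 80119/39916.

a = -0.916, b = 2.007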